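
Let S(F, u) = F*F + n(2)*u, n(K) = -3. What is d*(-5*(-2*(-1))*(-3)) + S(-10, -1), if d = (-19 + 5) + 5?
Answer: -167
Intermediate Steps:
S(F, u) = F**2 - 3*u (S(F, u) = F*F - 3*u = F**2 - 3*u)
d = -9 (d = -14 + 5 = -9)
d*(-5*(-2*(-1))*(-3)) + S(-10, -1) = -(-45)*-2*(-1)*(-3) + ((-10)**2 - 3*(-1)) = -(-45)*2*(-3) + (100 + 3) = -(-45)*(-6) + 103 = -9*30 + 103 = -270 + 103 = -167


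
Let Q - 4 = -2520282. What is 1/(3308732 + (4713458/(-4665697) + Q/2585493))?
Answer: 12063126933621/39913630159867510012 ≈ 3.0223e-7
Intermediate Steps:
Q = -2520278 (Q = 4 - 2520282 = -2520278)
1/(3308732 + (4713458/(-4665697) + Q/2585493)) = 1/(3308732 + (4713458/(-4665697) - 2520278/2585493)) = 1/(3308732 + (4713458*(-1/4665697) - 2520278*1/2585493)) = 1/(3308732 + (-4713458/4665697 - 2520278/2585493)) = 1/(3308732 - 23945466168560/12063126933621) = 1/(39913630159867510012/12063126933621) = 12063126933621/39913630159867510012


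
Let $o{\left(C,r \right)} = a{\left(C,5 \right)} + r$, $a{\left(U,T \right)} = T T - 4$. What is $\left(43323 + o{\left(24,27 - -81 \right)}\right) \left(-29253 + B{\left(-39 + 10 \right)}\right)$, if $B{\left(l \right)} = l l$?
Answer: $-1234558224$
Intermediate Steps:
$a{\left(U,T \right)} = -4 + T^{2}$ ($a{\left(U,T \right)} = T^{2} - 4 = -4 + T^{2}$)
$B{\left(l \right)} = l^{2}$
$o{\left(C,r \right)} = 21 + r$ ($o{\left(C,r \right)} = \left(-4 + 5^{2}\right) + r = \left(-4 + 25\right) + r = 21 + r$)
$\left(43323 + o{\left(24,27 - -81 \right)}\right) \left(-29253 + B{\left(-39 + 10 \right)}\right) = \left(43323 + \left(21 + \left(27 - -81\right)\right)\right) \left(-29253 + \left(-39 + 10\right)^{2}\right) = \left(43323 + \left(21 + \left(27 + 81\right)\right)\right) \left(-29253 + \left(-29\right)^{2}\right) = \left(43323 + \left(21 + 108\right)\right) \left(-29253 + 841\right) = \left(43323 + 129\right) \left(-28412\right) = 43452 \left(-28412\right) = -1234558224$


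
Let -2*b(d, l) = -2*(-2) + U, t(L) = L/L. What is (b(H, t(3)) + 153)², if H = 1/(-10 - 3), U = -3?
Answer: 93025/4 ≈ 23256.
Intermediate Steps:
H = -1/13 (H = 1/(-13) = -1/13 ≈ -0.076923)
t(L) = 1
b(d, l) = -½ (b(d, l) = -(-2*(-2) - 3)/2 = -(4 - 3)/2 = -½*1 = -½)
(b(H, t(3)) + 153)² = (-½ + 153)² = (305/2)² = 93025/4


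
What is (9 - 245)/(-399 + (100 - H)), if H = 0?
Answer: 236/299 ≈ 0.78930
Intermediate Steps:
(9 - 245)/(-399 + (100 - H)) = (9 - 245)/(-399 + (100 - 1*0)) = -236/(-399 + (100 + 0)) = -236/(-399 + 100) = -236/(-299) = -236*(-1/299) = 236/299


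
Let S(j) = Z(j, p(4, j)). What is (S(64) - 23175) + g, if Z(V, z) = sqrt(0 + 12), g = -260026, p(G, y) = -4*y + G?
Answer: -283201 + 2*sqrt(3) ≈ -2.8320e+5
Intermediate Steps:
p(G, y) = G - 4*y
Z(V, z) = 2*sqrt(3) (Z(V, z) = sqrt(12) = 2*sqrt(3))
S(j) = 2*sqrt(3)
(S(64) - 23175) + g = (2*sqrt(3) - 23175) - 260026 = (-23175 + 2*sqrt(3)) - 260026 = -283201 + 2*sqrt(3)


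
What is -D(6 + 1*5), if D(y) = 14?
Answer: -14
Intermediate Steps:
-D(6 + 1*5) = -1*14 = -14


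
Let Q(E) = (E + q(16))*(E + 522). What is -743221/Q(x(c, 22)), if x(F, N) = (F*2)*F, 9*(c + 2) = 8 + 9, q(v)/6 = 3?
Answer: -4876272981/61734640 ≈ -78.988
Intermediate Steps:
q(v) = 18 (q(v) = 6*3 = 18)
c = -1/9 (c = -2 + (8 + 9)/9 = -2 + (1/9)*17 = -2 + 17/9 = -1/9 ≈ -0.11111)
x(F, N) = 2*F**2 (x(F, N) = (2*F)*F = 2*F**2)
Q(E) = (18 + E)*(522 + E) (Q(E) = (E + 18)*(E + 522) = (18 + E)*(522 + E))
-743221/Q(x(c, 22)) = -743221/(9396 + (2*(-1/9)**2)**2 + 540*(2*(-1/9)**2)) = -743221/(9396 + (2*(1/81))**2 + 540*(2*(1/81))) = -743221/(9396 + (2/81)**2 + 540*(2/81)) = -743221/(9396 + 4/6561 + 40/3) = -743221/61734640/6561 = -743221*6561/61734640 = -4876272981/61734640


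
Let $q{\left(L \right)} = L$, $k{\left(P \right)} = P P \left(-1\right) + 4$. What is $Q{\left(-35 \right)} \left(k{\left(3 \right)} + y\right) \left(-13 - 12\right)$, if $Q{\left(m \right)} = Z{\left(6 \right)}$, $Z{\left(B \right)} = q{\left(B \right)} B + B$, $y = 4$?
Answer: $1050$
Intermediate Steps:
$k{\left(P \right)} = 4 - P^{2}$ ($k{\left(P \right)} = P^{2} \left(-1\right) + 4 = - P^{2} + 4 = 4 - P^{2}$)
$Z{\left(B \right)} = B + B^{2}$ ($Z{\left(B \right)} = B B + B = B^{2} + B = B + B^{2}$)
$Q{\left(m \right)} = 42$ ($Q{\left(m \right)} = 6 \left(1 + 6\right) = 6 \cdot 7 = 42$)
$Q{\left(-35 \right)} \left(k{\left(3 \right)} + y\right) \left(-13 - 12\right) = 42 \left(\left(4 - 3^{2}\right) + 4\right) \left(-13 - 12\right) = 42 \left(\left(4 - 9\right) + 4\right) \left(-25\right) = 42 \left(-5 + 4\right) \left(-25\right) = 42 \left(\left(-1\right) \left(-25\right)\right) = 42 \cdot 25 = 1050$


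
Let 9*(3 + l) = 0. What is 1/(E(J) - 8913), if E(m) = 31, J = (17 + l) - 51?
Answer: -1/8882 ≈ -0.00011259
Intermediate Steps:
l = -3 (l = -3 + (⅑)*0 = -3 + 0 = -3)
J = -37 (J = (17 - 3) - 51 = 14 - 51 = -37)
1/(E(J) - 8913) = 1/(31 - 8913) = 1/(-8882) = -1/8882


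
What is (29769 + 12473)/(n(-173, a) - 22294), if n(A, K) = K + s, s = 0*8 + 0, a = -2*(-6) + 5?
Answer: -42242/22277 ≈ -1.8962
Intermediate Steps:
a = 17 (a = 12 + 5 = 17)
s = 0 (s = 0 + 0 = 0)
n(A, K) = K (n(A, K) = K + 0 = K)
(29769 + 12473)/(n(-173, a) - 22294) = (29769 + 12473)/(17 - 22294) = 42242/(-22277) = 42242*(-1/22277) = -42242/22277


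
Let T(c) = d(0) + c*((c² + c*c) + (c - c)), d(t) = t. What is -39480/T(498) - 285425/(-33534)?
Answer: 81599619920/9587152629 ≈ 8.5114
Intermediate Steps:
T(c) = 2*c³ (T(c) = 0 + c*((c² + c*c) + (c - c)) = 0 + c*((c² + c²) + 0) = 0 + c*(2*c² + 0) = 0 + c*(2*c²) = 0 + 2*c³ = 2*c³)
-39480/T(498) - 285425/(-33534) = -39480/(2*498³) - 285425/(-33534) = -39480/(2*123505992) - 285425*(-1/33534) = -39480/247011984 + 285425/33534 = -39480*1/247011984 + 285425/33534 = -1645/10292166 + 285425/33534 = 81599619920/9587152629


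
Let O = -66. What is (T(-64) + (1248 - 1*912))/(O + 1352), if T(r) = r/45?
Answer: 7528/28935 ≈ 0.26017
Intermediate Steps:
T(r) = r/45 (T(r) = r*(1/45) = r/45)
(T(-64) + (1248 - 1*912))/(O + 1352) = ((1/45)*(-64) + (1248 - 1*912))/(-66 + 1352) = (-64/45 + (1248 - 912))/1286 = (-64/45 + 336)*(1/1286) = (15056/45)*(1/1286) = 7528/28935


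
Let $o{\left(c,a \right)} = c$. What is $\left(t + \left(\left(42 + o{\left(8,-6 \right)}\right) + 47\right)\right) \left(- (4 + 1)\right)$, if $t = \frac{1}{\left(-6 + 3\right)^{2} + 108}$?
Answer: $- \frac{56750}{117} \approx -485.04$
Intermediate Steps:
$t = \frac{1}{117}$ ($t = \frac{1}{\left(-3\right)^{2} + 108} = \frac{1}{9 + 108} = \frac{1}{117} \approx 0.008547$)
$\left(t + \left(\left(42 + o{\left(8,-6 \right)}\right) + 47\right)\right) \left(- (4 + 1)\right) = \left(\frac{1}{117} + \left(\left(42 + 8\right) + 47\right)\right) \left(- (4 + 1)\right) = \left(\frac{1}{117} + \left(50 + 47\right)\right) \left(\left(-1\right) 5\right) = \left(\frac{1}{117} + 97\right) \left(-5\right) = \frac{11350}{117} \left(-5\right) = - \frac{56750}{117}$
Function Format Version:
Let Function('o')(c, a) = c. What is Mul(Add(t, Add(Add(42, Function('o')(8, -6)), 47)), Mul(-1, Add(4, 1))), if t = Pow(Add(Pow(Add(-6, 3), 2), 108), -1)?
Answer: Rational(-56750, 117) ≈ -485.04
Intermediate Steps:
t = Rational(1, 117) (t = Pow(Add(Pow(-3, 2), 108), -1) = Pow(Add(9, 108), -1) = Pow(117, -1) = Rational(1, 117) ≈ 0.0085470)
Mul(Add(t, Add(Add(42, Function('o')(8, -6)), 47)), Mul(-1, Add(4, 1))) = Mul(Add(Rational(1, 117), Add(Add(42, 8), 47)), Mul(-1, Add(4, 1))) = Mul(Add(Rational(1, 117), Add(50, 47)), Mul(-1, 5)) = Mul(Add(Rational(1, 117), 97), -5) = Mul(Rational(11350, 117), -5) = Rational(-56750, 117)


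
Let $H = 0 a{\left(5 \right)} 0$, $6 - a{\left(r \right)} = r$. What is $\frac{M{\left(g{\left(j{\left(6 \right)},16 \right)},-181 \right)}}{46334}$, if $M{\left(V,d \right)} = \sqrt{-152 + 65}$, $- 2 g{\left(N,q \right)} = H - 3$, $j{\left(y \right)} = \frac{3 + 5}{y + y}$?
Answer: $\frac{i \sqrt{87}}{46334} \approx 0.00020131 i$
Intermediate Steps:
$a{\left(r \right)} = 6 - r$
$H = 0$ ($H = 0 \left(6 - 5\right) 0 = 0 \cdot 1 \cdot 0 = 0 \cdot 0 = 0$)
$j{\left(y \right)} = \frac{4}{y}$ ($j{\left(y \right)} = \frac{8}{2 y} = 8 \frac{1}{2 y} = \frac{4}{y}$)
$g{\left(N,q \right)} = \frac{3}{2}$ ($g{\left(N,q \right)} = - \frac{0 - 3}{2} = \left(- \frac{1}{2}\right) \left(-3\right) = \frac{3}{2}$)
$M{\left(V,d \right)} = i \sqrt{87}$ ($M{\left(V,d \right)} = \sqrt{-87} = i \sqrt{87}$)
$\frac{M{\left(g{\left(j{\left(6 \right)},16 \right)},-181 \right)}}{46334} = \frac{i \sqrt{87}}{46334}$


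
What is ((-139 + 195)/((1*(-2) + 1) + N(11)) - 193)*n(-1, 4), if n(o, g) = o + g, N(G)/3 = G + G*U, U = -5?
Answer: -11025/19 ≈ -580.26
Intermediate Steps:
N(G) = -12*G (N(G) = 3*(G + G*(-5)) = 3*(G - 5*G) = 3*(-4*G) = -12*G)
n(o, g) = g + o
((-139 + 195)/((1*(-2) + 1) + N(11)) - 193)*n(-1, 4) = ((-139 + 195)/((1*(-2) + 1) - 12*11) - 193)*(4 - 1) = (56/((-2 + 1) - 132) - 193)*3 = (56/(-1 - 132) - 193)*3 = (56/(-133) - 193)*3 = (56*(-1/133) - 193)*3 = (-8/19 - 193)*3 = -3675/19*3 = -11025/19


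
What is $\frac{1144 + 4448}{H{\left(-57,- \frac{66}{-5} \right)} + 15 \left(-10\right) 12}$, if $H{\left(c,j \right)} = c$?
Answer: $- \frac{1864}{619} \approx -3.0113$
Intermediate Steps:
$\frac{1144 + 4448}{H{\left(-57,- \frac{66}{-5} \right)} + 15 \left(-10\right) 12} = \frac{1144 + 4448}{-57 + 15 \left(-10\right) 12} = \frac{5592}{-57 - 1800} = \frac{5592}{-1857} = 5592 \left(- \frac{1}{1857}\right) = - \frac{1864}{619}$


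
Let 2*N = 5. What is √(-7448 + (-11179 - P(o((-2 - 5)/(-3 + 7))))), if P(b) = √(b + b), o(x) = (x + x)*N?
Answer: √(-74508 - 2*I*√70)/2 ≈ 0.015326 - 136.48*I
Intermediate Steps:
N = 5/2 (N = (½)*5 = 5/2 ≈ 2.5000)
o(x) = 5*x (o(x) = (x + x)*(5/2) = (2*x)*(5/2) = 5*x)
P(b) = √2*√b (P(b) = √(2*b) = √2*√b)
√(-7448 + (-11179 - P(o((-2 - 5)/(-3 + 7))))) = √(-7448 + (-11179 - √2*√(5*((-2 - 5)/(-3 + 7))))) = √(-7448 + (-11179 - √2*√(5*(-7/4)))) = √(-7448 + (-11179 - √2*√(-35/4))) = √(-7448 + (-11179 - √2*I*√35/2)) = √(-7448 + (-11179 - I*√70/2)) = √(-18627 - I*√70/2)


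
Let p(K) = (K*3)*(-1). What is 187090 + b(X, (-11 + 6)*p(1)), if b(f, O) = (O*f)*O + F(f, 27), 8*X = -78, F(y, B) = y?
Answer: 369773/2 ≈ 1.8489e+5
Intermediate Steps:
X = -39/4 (X = (⅛)*(-78) = -39/4 ≈ -9.7500)
p(K) = -3*K (p(K) = (3*K)*(-1) = -3*K)
b(f, O) = f + f*O² (b(f, O) = (O*f)*O + f = f*O² + f = f + f*O²)
187090 + b(X, (-11 + 6)*p(1)) = 187090 - 39*(1 + ((-11 + 6)*(-3*1))²)/4 = 187090 - 39*(1 + (-5*(-3))²)/4 = 187090 - 39*(1 + 15²)/4 = 187090 - 39*(1 + 225)/4 = 187090 - 39/4*226 = 187090 - 4407/2 = 369773/2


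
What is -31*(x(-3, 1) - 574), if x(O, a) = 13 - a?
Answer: 17422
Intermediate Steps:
-31*(x(-3, 1) - 574) = -31*((13 - 1*1) - 574) = -31*((13 - 1) - 574) = -31*(12 - 574) = -31*(-562) = 17422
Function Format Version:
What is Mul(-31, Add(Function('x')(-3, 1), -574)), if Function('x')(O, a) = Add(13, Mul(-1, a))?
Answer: 17422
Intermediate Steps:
Mul(-31, Add(Function('x')(-3, 1), -574)) = Mul(-31, Add(Add(13, Mul(-1, 1)), -574)) = Mul(-31, Add(Add(13, -1), -574)) = Mul(-31, Add(12, -574)) = Mul(-31, -562) = 17422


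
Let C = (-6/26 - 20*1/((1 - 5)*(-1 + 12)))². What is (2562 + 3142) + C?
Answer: 116642120/20449 ≈ 5704.0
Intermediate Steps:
C = 1024/20449 (C = (-6*1/26 - 20/(11*(-4)))² = (-3/13 - 20/(-44))² = (-3/13 - 20*(-1/44))² = (-3/13 + 5/11)² = (32/143)² = 1024/20449 ≈ 0.050076)
(2562 + 3142) + C = (2562 + 3142) + 1024/20449 = 5704 + 1024/20449 = 116642120/20449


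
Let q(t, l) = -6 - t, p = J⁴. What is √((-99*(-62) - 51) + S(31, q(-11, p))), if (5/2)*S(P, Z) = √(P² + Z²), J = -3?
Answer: √(152175 + 10*√986)/5 ≈ 78.100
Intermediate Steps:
p = 81 (p = (-3)⁴ = 81)
S(P, Z) = 2*√(P² + Z²)/5
√((-99*(-62) - 51) + S(31, q(-11, p))) = √((-99*(-62) - 51) + 2*√(31² + (-6 - 1*(-11))²)/5) = √((6138 - 51) + 2*√(961 + (-6 + 11)²)/5) = √(6087 + 2*√(961 + 5²)/5) = √(6087 + 2*√(961 + 25)/5) = √(6087 + 2*√986/5)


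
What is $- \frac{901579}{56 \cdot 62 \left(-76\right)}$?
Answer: $\frac{128797}{37696} \approx 3.4167$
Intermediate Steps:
$- \frac{901579}{56 \cdot 62 \left(-76\right)} = - \frac{901579}{3472 \left(-76\right)} = - \frac{901579}{-263872} = \left(-901579\right) \left(- \frac{1}{263872}\right) = \frac{128797}{37696}$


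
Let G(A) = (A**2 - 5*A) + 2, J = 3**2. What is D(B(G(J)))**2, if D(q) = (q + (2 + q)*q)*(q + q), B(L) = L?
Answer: 14020454464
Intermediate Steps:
J = 9
G(A) = 2 + A**2 - 5*A
D(q) = 2*q*(q + q*(2 + q)) (D(q) = (q + q*(2 + q))*(2*q) = 2*q*(q + q*(2 + q)))
D(B(G(J)))**2 = (2*(2 + 9**2 - 5*9)**2*(3 + (2 + 9**2 - 5*9)))**2 = (2*(2 + 81 - 45)**2*(3 + (2 + 81 - 45)))**2 = (2*38**2*(3 + 38))**2 = (2*1444*41)**2 = 118408**2 = 14020454464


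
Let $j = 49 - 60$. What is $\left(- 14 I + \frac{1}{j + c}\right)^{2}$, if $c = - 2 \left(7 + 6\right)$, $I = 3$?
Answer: $\frac{2418025}{1369} \approx 1766.3$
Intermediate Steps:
$c = -26$ ($c = \left(-2\right) 13 = -26$)
$j = -11$
$\left(- 14 I + \frac{1}{j + c}\right)^{2} = \left(\left(-14\right) 3 + \frac{1}{-11 - 26}\right)^{2} = \left(-42 + \frac{1}{-37}\right)^{2} = \left(-42 - \frac{1}{37}\right)^{2} = \left(- \frac{1555}{37}\right)^{2} = \frac{2418025}{1369}$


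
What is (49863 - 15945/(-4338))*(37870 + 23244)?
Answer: 2203380107641/723 ≈ 3.0476e+9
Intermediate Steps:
(49863 - 15945/(-4338))*(37870 + 23244) = (49863 - 15945*(-1/4338))*61114 = (49863 + 5315/1446)*61114 = (72107213/1446)*61114 = 2203380107641/723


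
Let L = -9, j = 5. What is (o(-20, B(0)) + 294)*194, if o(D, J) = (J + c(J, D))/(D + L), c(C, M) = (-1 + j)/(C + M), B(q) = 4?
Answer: 3306633/58 ≈ 57011.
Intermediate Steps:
c(C, M) = 4/(C + M) (c(C, M) = (-1 + 5)/(C + M) = 4/(C + M))
o(D, J) = (J + 4/(D + J))/(-9 + D) (o(D, J) = (J + 4/(J + D))/(D - 9) = (J + 4/(D + J))/(-9 + D))
(o(-20, B(0)) + 294)*194 = ((4 + 4*(-20 + 4))/((-9 - 20)*(-20 + 4)) + 294)*194 = ((4 + 4*(-16))/(-29*(-16)) + 294)*194 = (-1/29*(-1/16)*(4 - 64) + 294)*194 = (-1/29*(-1/16)*(-60) + 294)*194 = (-15/116 + 294)*194 = (34089/116)*194 = 3306633/58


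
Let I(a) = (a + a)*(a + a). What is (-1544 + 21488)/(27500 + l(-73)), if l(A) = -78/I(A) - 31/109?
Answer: 23169383568/31947020351 ≈ 0.72524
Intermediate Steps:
I(a) = 4*a² (I(a) = (2*a)*(2*a) = 4*a²)
l(A) = -31/109 - 39/(2*A²) (l(A) = -78*1/(4*A²) - 31/109 = -39/(2*A²) - 31*1/109 = -39/(2*A²) - 31/109 = -31/109 - 39/(2*A²))
(-1544 + 21488)/(27500 + l(-73)) = (-1544 + 21488)/(27500 + (-31/109 - 39/2/(-73)²)) = 19944/(27500 + (-31/109 - 39/2*1/5329)) = 19944/(27500 + (-31/109 - 39/10658)) = 19944/(27500 - 334649/1161722) = 19944/(31947020351/1161722) = 19944*(1161722/31947020351) = 23169383568/31947020351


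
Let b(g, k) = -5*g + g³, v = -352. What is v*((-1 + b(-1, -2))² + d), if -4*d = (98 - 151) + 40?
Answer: -4312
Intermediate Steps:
d = 13/4 (d = -((98 - 151) + 40)/4 = -(-53 + 40)/4 = -¼*(-13) = 13/4 ≈ 3.2500)
b(g, k) = g³ - 5*g
v*((-1 + b(-1, -2))² + d) = -352*((-1 - (-5 + (-1)²))² + 13/4) = -352*((-1 - (-5 + 1))² + 13/4) = -352*((-1 - 1*(-4))² + 13/4) = -352*((-1 + 4)² + 13/4) = -352*(3² + 13/4) = -352*(9 + 13/4) = -352*49/4 = -4312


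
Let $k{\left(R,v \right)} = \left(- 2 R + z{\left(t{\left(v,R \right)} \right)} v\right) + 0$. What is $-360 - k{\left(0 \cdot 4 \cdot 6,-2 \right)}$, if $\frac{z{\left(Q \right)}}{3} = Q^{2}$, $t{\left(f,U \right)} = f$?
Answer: $-336$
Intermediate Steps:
$z{\left(Q \right)} = 3 Q^{2}$
$k{\left(R,v \right)} = - 2 R + 3 v^{3}$ ($k{\left(R,v \right)} = \left(- 2 R + 3 v^{2} v\right) + 0 = \left(- 2 R + 3 v^{3}\right) + 0 = - 2 R + 3 v^{3}$)
$-360 - k{\left(0 \cdot 4 \cdot 6,-2 \right)} = -360 - \left(- 2 \cdot 0 \cdot 4 \cdot 6 + 3 \left(-2\right)^{3}\right) = -360 - \left(- 2 \cdot 0 \cdot 6 + 3 \left(-8\right)\right) = -360 - \left(\left(-2\right) 0 - 24\right) = -360 - \left(0 - 24\right) = -360 - -24 = -360 + 24 = -336$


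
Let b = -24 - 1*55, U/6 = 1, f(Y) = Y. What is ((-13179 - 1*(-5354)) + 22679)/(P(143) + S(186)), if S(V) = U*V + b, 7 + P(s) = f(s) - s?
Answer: 7427/515 ≈ 14.421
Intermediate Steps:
P(s) = -7 (P(s) = -7 + (s - s) = -7 + 0 = -7)
U = 6 (U = 6*1 = 6)
b = -79 (b = -24 - 55 = -79)
S(V) = -79 + 6*V (S(V) = 6*V - 79 = -79 + 6*V)
((-13179 - 1*(-5354)) + 22679)/(P(143) + S(186)) = ((-13179 - 1*(-5354)) + 22679)/(-7 + (-79 + 6*186)) = ((-13179 + 5354) + 22679)/(-7 + (-79 + 1116)) = (-7825 + 22679)/(-7 + 1037) = 14854/1030 = 14854*(1/1030) = 7427/515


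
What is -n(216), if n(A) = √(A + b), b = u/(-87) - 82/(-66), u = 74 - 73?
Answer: -√198950730/957 ≈ -14.739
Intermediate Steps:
u = 1
b = 1178/957 (b = 1/(-87) - 82/(-66) = 1*(-1/87) - 82*(-1/66) = -1/87 + 41/33 = 1178/957 ≈ 1.2309)
n(A) = √(1178/957 + A) (n(A) = √(A + 1178/957) = √(1178/957 + A))
-n(216) = -√(1127346 + 915849*216)/957 = -√(1127346 + 197823384)/957 = -√198950730/957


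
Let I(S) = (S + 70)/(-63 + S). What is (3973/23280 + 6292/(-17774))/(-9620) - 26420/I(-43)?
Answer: 1857935581772865461/17912480788800 ≈ 1.0372e+5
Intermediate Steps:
I(S) = (70 + S)/(-63 + S)
(3973/23280 + 6292/(-17774))/(-9620) - 26420/I(-43) = (3973/23280 + 6292/(-17774))/(-9620) - 26420*(-63 - 43)/(70 - 43) = (3973*(1/23280) + 6292*(-1/17774))*(-1/9620) - 26420/(27/(-106)) = (3973/23280 - 3146/8887)*(-1/9620) - 26420/((-1/106*27)) = -37930829/206889360*(-1/9620) - 26420/(-27/106) = 37930829/1990275643200 - 26420*(-106/27) = 37930829/1990275643200 + 2800520/27 = 1857935581772865461/17912480788800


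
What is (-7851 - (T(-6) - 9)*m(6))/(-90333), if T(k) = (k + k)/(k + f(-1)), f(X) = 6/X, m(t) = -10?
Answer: 7931/90333 ≈ 0.087797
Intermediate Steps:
T(k) = 2*k/(-6 + k) (T(k) = (k + k)/(k + 6/(-1)) = (2*k)/(k + 6*(-1)) = (2*k)/(k - 6) = (2*k)/(-6 + k) = 2*k/(-6 + k))
(-7851 - (T(-6) - 9)*m(6))/(-90333) = (-7851 - (2*(-6)/(-6 - 6) - 9)*(-10))/(-90333) = (-7851 - (2*(-6)/(-12) - 9)*(-10))*(-1/90333) = (-7851 - (2*(-6)*(-1/12) - 9)*(-10))*(-1/90333) = (-7851 - (1 - 9)*(-10))*(-1/90333) = (-7851 - (-8)*(-10))*(-1/90333) = (-7851 - 1*80)*(-1/90333) = (-7851 - 80)*(-1/90333) = -7931*(-1/90333) = 7931/90333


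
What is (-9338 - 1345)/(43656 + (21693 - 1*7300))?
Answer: -10683/58049 ≈ -0.18403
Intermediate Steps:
(-9338 - 1345)/(43656 + (21693 - 1*7300)) = -10683/(43656 + (21693 - 7300)) = -10683/(43656 + 14393) = -10683/58049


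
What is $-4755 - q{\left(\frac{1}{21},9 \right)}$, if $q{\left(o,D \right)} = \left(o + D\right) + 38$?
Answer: $- \frac{100843}{21} \approx -4802.0$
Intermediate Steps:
$q{\left(o,D \right)} = 38 + D + o$ ($q{\left(o,D \right)} = \left(D + o\right) + 38 = 38 + D + o$)
$-4755 - q{\left(\frac{1}{21},9 \right)} = -4755 - \left(38 + 9 + \frac{1}{21}\right) = -4755 - \frac{988}{21} = - \frac{100843}{21}$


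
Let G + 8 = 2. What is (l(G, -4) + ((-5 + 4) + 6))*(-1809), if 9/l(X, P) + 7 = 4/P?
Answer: -56079/8 ≈ -7009.9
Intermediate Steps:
G = -6 (G = -8 + 2 = -6)
l(X, P) = 9/(-7 + 4/P)
(l(G, -4) + ((-5 + 4) + 6))*(-1809) = (-9*(-4)/(-4 + 7*(-4)) + ((-5 + 4) + 6))*(-1809) = (-9*(-4)/(-4 - 28) + (-1 + 6))*(-1809) = (-9*(-4)/(-32) + 5)*(-1809) = (-9*(-4)*(-1/32) + 5)*(-1809) = (-9/8 + 5)*(-1809) = (31/8)*(-1809) = -56079/8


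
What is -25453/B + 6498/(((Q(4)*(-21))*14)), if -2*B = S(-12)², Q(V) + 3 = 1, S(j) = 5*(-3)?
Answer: 5232463/22050 ≈ 237.30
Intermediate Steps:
S(j) = -15
Q(V) = -2 (Q(V) = -3 + 1 = -2)
B = -225/2 (B = -½*(-15)² = -½*225 = -225/2 ≈ -112.50)
-25453/B + 6498/(((Q(4)*(-21))*14)) = -25453/(-225/2) + 6498/((-2*(-21)*14)) = -25453*(-2/225) + 6498/((42*14)) = 50906/225 + 6498/588 = 50906/225 + 6498*(1/588) = 50906/225 + 1083/98 = 5232463/22050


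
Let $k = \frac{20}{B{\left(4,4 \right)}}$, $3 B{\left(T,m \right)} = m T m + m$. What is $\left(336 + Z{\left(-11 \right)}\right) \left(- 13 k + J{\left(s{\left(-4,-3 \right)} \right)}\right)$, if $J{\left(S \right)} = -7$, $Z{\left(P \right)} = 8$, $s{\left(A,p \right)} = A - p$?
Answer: $- \frac{108016}{17} \approx -6353.9$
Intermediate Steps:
$B{\left(T,m \right)} = \frac{m}{3} + \frac{T m^{2}}{3}$ ($B{\left(T,m \right)} = \frac{m T m + m}{3} = \frac{T m m + m}{3} = \frac{T m^{2} + m}{3} = \frac{m + T m^{2}}{3} = \frac{m}{3} + \frac{T m^{2}}{3}$)
$k = \frac{15}{17}$ ($k = \frac{20}{\frac{1}{3} \cdot 4 \left(1 + 4 \cdot 4\right)} = \frac{20}{\frac{1}{3} \cdot 4 \left(1 + 16\right)} = \frac{20}{\frac{1}{3} \cdot 4 \cdot 17} = \frac{20}{\frac{68}{3}} = 20 \cdot \frac{3}{68} = \frac{15}{17} \approx 0.88235$)
$\left(336 + Z{\left(-11 \right)}\right) \left(- 13 k + J{\left(s{\left(-4,-3 \right)} \right)}\right) = \left(336 + 8\right) \left(\left(-13\right) \frac{15}{17} - 7\right) = 344 \left(- \frac{195}{17} - 7\right) = 344 \left(- \frac{314}{17}\right) = - \frac{108016}{17}$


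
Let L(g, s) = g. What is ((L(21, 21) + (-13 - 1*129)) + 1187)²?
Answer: 1136356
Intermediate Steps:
((L(21, 21) + (-13 - 1*129)) + 1187)² = ((21 + (-13 - 1*129)) + 1187)² = ((21 + (-13 - 129)) + 1187)² = ((21 - 142) + 1187)² = (-121 + 1187)² = 1066² = 1136356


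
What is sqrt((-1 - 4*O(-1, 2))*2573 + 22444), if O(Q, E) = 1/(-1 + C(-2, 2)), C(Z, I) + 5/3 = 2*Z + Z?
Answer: sqrt(3558893)/13 ≈ 145.12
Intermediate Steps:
C(Z, I) = -5/3 + 3*Z (C(Z, I) = -5/3 + (2*Z + Z) = -5/3 + 3*Z)
O(Q, E) = -3/26 (O(Q, E) = 1/(-1 + (-5/3 + 3*(-2))) = 1/(-1 + (-5/3 - 6)) = 1/(-1 - 23/3) = 1/(-26/3) = -3/26)
sqrt((-1 - 4*O(-1, 2))*2573 + 22444) = sqrt((-1 - 4*(-3/26))*2573 + 22444) = sqrt((-1 + 6/13)*2573 + 22444) = sqrt(-7/13*2573 + 22444) = sqrt(-18011/13 + 22444) = sqrt(273761/13) = sqrt(3558893)/13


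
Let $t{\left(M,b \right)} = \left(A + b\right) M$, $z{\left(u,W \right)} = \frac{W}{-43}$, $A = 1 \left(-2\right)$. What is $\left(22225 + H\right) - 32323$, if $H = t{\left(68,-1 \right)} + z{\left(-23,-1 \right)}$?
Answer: $- \frac{442985}{43} \approx -10302.0$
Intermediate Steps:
$A = -2$
$z{\left(u,W \right)} = - \frac{W}{43}$ ($z{\left(u,W \right)} = W \left(- \frac{1}{43}\right) = - \frac{W}{43}$)
$t{\left(M,b \right)} = M \left(-2 + b\right)$ ($t{\left(M,b \right)} = \left(-2 + b\right) M = M \left(-2 + b\right)$)
$H = - \frac{8771}{43}$ ($H = 68 \left(-2 - 1\right) - - \frac{1}{43} = 68 \left(-3\right) + \frac{1}{43} = -204 + \frac{1}{43} = - \frac{8771}{43} \approx -203.98$)
$\left(22225 + H\right) - 32323 = \left(22225 - \frac{8771}{43}\right) - 32323 = \frac{946904}{43} - 32323 = - \frac{442985}{43}$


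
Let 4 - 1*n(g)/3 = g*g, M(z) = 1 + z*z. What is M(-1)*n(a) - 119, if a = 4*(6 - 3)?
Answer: -959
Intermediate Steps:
M(z) = 1 + z²
a = 12 (a = 4*3 = 12)
n(g) = 12 - 3*g² (n(g) = 12 - 3*g*g = 12 - 3*g²)
M(-1)*n(a) - 119 = (1 + (-1)²)*(12 - 3*12²) - 119 = (1 + 1)*(12 - 3*144) - 119 = 2*(12 - 432) - 119 = 2*(-420) - 119 = -840 - 119 = -959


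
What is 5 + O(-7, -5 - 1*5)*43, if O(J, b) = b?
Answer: -425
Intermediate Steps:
5 + O(-7, -5 - 1*5)*43 = 5 + (-5 - 1*5)*43 = 5 + (-5 - 5)*43 = 5 - 10*43 = 5 - 430 = -425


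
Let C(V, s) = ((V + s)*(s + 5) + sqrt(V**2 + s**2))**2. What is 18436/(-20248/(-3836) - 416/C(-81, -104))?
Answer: 97116953762035175242813/27805568808369345040 - 22427542276139*sqrt(17377)/250250119275324105360 ≈ 3492.7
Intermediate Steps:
C(V, s) = (sqrt(V**2 + s**2) + (5 + s)*(V + s))**2 (C(V, s) = ((V + s)*(5 + s) + sqrt(V**2 + s**2))**2 = ((5 + s)*(V + s) + sqrt(V**2 + s**2))**2 = (sqrt(V**2 + s**2) + (5 + s)*(V + s))**2)
18436/(-20248/(-3836) - 416/C(-81, -104)) = 18436/(-20248/(-3836) - 416/((-104)**2 + sqrt((-81)**2 + (-104)**2) + 5*(-81) + 5*(-104) - 81*(-104))**2) = 18436/(-20248*(-1/3836) - 416/(10816 + sqrt(6561 + 10816) - 405 - 520 + 8424)**2) = 18436/(5062/959 - 416/(10816 + sqrt(17377) - 405 - 520 + 8424)**2) = 18436/(5062/959 - 416/(18315 + sqrt(17377))**2)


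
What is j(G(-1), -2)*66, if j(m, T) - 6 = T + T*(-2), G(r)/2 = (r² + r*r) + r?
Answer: 528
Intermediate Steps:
G(r) = 2*r + 4*r² (G(r) = 2*((r² + r*r) + r) = 2*((r² + r²) + r) = 2*(2*r² + r) = 2*(r + 2*r²) = 2*r + 4*r²)
j(m, T) = 6 - T (j(m, T) = 6 + (T + T*(-2)) = 6 + (T - 2*T) = 6 - T)
j(G(-1), -2)*66 = (6 - 1*(-2))*66 = (6 + 2)*66 = 8*66 = 528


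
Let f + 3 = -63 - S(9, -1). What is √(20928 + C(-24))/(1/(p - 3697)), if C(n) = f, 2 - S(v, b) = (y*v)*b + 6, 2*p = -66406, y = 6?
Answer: -811800*√43 ≈ -5.3233e+6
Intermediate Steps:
p = -33203 (p = (½)*(-66406) = -33203)
S(v, b) = -4 - 6*b*v (S(v, b) = 2 - ((6*v)*b + 6) = 2 - (6*b*v + 6) = 2 - (6 + 6*b*v) = 2 + (-6 - 6*b*v) = -4 - 6*b*v)
f = -116 (f = -3 + (-63 - (-4 - 6*(-1)*9)) = -3 + (-63 - (-4 + 54)) = -3 + (-63 - 1*50) = -3 + (-63 - 50) = -3 - 113 = -116)
C(n) = -116
√(20928 + C(-24))/(1/(p - 3697)) = √(20928 - 116)/(1/(-33203 - 3697)) = √20812/(1/(-36900)) = (22*√43)/(-1/36900) = (22*√43)*(-36900) = -811800*√43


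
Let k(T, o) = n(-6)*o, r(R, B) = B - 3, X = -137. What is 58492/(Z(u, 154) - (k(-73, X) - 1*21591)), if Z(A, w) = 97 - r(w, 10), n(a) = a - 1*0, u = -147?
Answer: 58492/20859 ≈ 2.8042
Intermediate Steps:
n(a) = a (n(a) = a + 0 = a)
r(R, B) = -3 + B
k(T, o) = -6*o
Z(A, w) = 90 (Z(A, w) = 97 - (-3 + 10) = 97 - 1*7 = 97 - 7 = 90)
58492/(Z(u, 154) - (k(-73, X) - 1*21591)) = 58492/(90 - (-6*(-137) - 1*21591)) = 58492/(90 - (822 - 21591)) = 58492/(90 - 1*(-20769)) = 58492/(90 + 20769) = 58492/20859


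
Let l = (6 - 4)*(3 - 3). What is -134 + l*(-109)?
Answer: -134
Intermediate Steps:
l = 0 (l = 2*0 = 0)
-134 + l*(-109) = -134 + 0*(-109) = -134 + 0 = -134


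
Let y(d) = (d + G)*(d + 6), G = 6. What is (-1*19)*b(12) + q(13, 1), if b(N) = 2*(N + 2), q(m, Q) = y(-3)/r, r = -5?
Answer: -2669/5 ≈ -533.80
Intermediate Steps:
y(d) = (6 + d)² (y(d) = (d + 6)*(d + 6) = (6 + d)*(6 + d) = (6 + d)²)
q(m, Q) = -9/5 (q(m, Q) = (36 + (-3)² + 12*(-3))/(-5) = (36 + 9 - 36)*(-⅕) = 9*(-⅕) = -9/5)
b(N) = 4 + 2*N (b(N) = 2*(2 + N) = 4 + 2*N)
(-1*19)*b(12) + q(13, 1) = (-1*19)*(4 + 2*12) - 9/5 = -19*(4 + 24) - 9/5 = -19*28 - 9/5 = -532 - 9/5 = -2669/5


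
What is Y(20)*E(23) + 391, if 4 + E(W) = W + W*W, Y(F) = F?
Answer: 11351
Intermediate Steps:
E(W) = -4 + W + W² (E(W) = -4 + (W + W*W) = -4 + (W + W²) = -4 + W + W²)
Y(20)*E(23) + 391 = 20*(-4 + 23 + 23²) + 391 = 20*(-4 + 23 + 529) + 391 = 20*548 + 391 = 10960 + 391 = 11351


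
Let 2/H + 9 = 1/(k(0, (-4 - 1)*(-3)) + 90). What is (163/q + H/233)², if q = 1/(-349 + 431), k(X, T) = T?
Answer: 2160720990047470321/12094720576 ≈ 1.7865e+8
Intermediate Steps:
H = -105/472 (H = 2/(-9 + 1/((-4 - 1)*(-3) + 90)) = 2/(-9 + 1/(-5*(-3) + 90)) = 2/(-9 + 1/(15 + 90)) = 2/(-9 + 1/105) = 2/(-944/105) = 2*(-105/944) = -105/472 ≈ -0.22246)
q = 1/82 ≈ 0.012195
(163/q + H/233)² = (163/(1/82) - 105/472/233)² = (163*82 - 105/472*1/233)² = (13366 - 105/109976)² = (1469939111/109976)² = 2160720990047470321/12094720576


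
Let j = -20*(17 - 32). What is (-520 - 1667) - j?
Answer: -2487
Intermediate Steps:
j = 300 (j = -20*(-15) = 300)
(-520 - 1667) - j = (-520 - 1667) - 1*300 = -2187 - 300 = -2487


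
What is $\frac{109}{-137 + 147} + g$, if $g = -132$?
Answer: $- \frac{1211}{10} \approx -121.1$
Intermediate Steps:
$\frac{109}{-137 + 147} + g = \frac{109}{-137 + 147} - 132 = \frac{109}{10} - 132 = - \frac{1211}{10}$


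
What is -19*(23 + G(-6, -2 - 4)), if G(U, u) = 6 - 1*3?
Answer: -494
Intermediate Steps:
G(U, u) = 3 (G(U, u) = 6 - 3 = 3)
-19*(23 + G(-6, -2 - 4)) = -19*(23 + 3) = -19*26 = -494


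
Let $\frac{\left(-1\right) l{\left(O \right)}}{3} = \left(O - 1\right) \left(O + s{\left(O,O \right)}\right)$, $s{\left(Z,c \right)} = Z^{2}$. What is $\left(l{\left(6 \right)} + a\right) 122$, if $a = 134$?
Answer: $-60512$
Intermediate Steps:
$l{\left(O \right)} = - 3 \left(-1 + O\right) \left(O + O^{2}\right)$ ($l{\left(O \right)} = - 3 \left(O - 1\right) \left(O + O^{2}\right) = - 3 \left(-1 + O\right) \left(O + O^{2}\right)$)
$\left(l{\left(6 \right)} + a\right) 122 = \left(3 \cdot 6 \left(1 - 6^{2}\right) + 134\right) 122 = \left(3 \cdot 6 \left(1 - 36\right) + 134\right) 122 = \left(3 \cdot 6 \left(-35\right) + 134\right) 122 = \left(-630 + 134\right) 122 = \left(-496\right) 122 = -60512$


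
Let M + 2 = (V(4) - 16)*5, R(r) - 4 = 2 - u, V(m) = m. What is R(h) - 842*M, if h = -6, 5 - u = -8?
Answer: 52197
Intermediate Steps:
u = 13 (u = 5 - 1*(-8) = 5 + 8 = 13)
R(r) = -7 (R(r) = 4 + (2 - 1*13) = 4 + (2 - 13) = 4 - 11 = -7)
M = -62 (M = -2 + (4 - 16)*5 = -2 - 12*5 = -2 - 60 = -62)
R(h) - 842*M = -7 - 842*(-62) = -7 + 52204 = 52197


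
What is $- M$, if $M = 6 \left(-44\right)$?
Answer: $264$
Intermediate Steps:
$M = -264$
$- M = \left(-1\right) \left(-264\right) = 264$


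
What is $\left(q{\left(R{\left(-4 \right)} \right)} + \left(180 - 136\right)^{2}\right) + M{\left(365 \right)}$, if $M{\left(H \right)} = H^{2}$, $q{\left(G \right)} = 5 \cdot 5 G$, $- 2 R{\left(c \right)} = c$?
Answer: $135211$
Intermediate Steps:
$R{\left(c \right)} = - \frac{c}{2}$
$q{\left(G \right)} = 25 G$
$\left(q{\left(R{\left(-4 \right)} \right)} + \left(180 - 136\right)^{2}\right) + M{\left(365 \right)} = \left(25 \left(\left(- \frac{1}{2}\right) \left(-4\right)\right) + \left(180 - 136\right)^{2}\right) + 365^{2} = \left(25 \cdot 2 + 44^{2}\right) + 133225 = \left(50 + 1936\right) + 133225 = 1986 + 133225 = 135211$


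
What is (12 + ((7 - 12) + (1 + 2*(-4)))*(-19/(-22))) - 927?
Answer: -10179/11 ≈ -925.36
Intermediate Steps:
(12 + ((7 - 12) + (1 + 2*(-4)))*(-19/(-22))) - 927 = (12 + (-5 + (1 - 8))*(-19*(-1/22))) - 927 = (12 + (-5 - 7)*(19/22)) - 927 = (12 - 12*19/22) - 927 = (12 - 114/11) - 927 = 18/11 - 927 = -10179/11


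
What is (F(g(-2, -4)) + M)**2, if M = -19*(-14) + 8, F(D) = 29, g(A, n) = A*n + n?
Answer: 91809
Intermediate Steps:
g(A, n) = n + A*n
M = 274 (M = 266 + 8 = 274)
(F(g(-2, -4)) + M)**2 = (29 + 274)**2 = 303**2 = 91809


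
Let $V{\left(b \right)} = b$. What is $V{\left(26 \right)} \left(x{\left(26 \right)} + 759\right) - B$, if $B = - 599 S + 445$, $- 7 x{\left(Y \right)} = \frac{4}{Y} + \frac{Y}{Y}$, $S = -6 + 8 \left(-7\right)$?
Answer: $- \frac{124973}{7} \approx -17853.0$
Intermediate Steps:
$S = -62$ ($S = -6 - 56 = -62$)
$x{\left(Y \right)} = - \frac{1}{7} - \frac{4}{7 Y}$ ($x{\left(Y \right)} = - \frac{\frac{4}{Y} + \frac{Y}{Y}}{7} = - \frac{\frac{4}{Y} + 1}{7} = - \frac{1 + \frac{4}{Y}}{7} = - \frac{1}{7} - \frac{4}{7 Y}$)
$B = 37583$ ($B = \left(-599\right) \left(-62\right) + 445 = 37138 + 445 = 37583$)
$V{\left(26 \right)} \left(x{\left(26 \right)} + 759\right) - B = 26 \left(\frac{-4 - 26}{7 \cdot 26} + 759\right) - 37583 = 26 \left(\frac{1}{7} \cdot \frac{1}{26} \left(-4 - 26\right) + 759\right) - 37583 = 26 \left(\frac{1}{7} \cdot \frac{1}{26} \left(-30\right) + 759\right) - 37583 = 26 \left(- \frac{15}{91} + 759\right) - 37583 = 26 \cdot \frac{69054}{91} - 37583 = \frac{138108}{7} - 37583 = - \frac{124973}{7}$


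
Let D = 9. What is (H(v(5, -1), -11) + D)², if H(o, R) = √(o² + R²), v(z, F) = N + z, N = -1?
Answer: (9 + √137)² ≈ 428.68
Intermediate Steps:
v(z, F) = -1 + z
H(o, R) = √(R² + o²)
(H(v(5, -1), -11) + D)² = (√((-11)² + (-1 + 5)²) + 9)² = (√(121 + 4²) + 9)² = (√(121 + 16) + 9)² = (√137 + 9)² = (9 + √137)²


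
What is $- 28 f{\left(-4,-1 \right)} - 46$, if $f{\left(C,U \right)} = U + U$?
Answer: $10$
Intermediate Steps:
$f{\left(C,U \right)} = 2 U$
$- 28 f{\left(-4,-1 \right)} - 46 = - 28 \cdot 2 \left(-1\right) - 46 = \left(-28\right) \left(-2\right) - 46 = 56 - 46 = 10$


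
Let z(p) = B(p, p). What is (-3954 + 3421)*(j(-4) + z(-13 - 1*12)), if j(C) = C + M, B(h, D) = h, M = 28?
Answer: 533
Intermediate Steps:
z(p) = p
j(C) = 28 + C (j(C) = C + 28 = 28 + C)
(-3954 + 3421)*(j(-4) + z(-13 - 1*12)) = (-3954 + 3421)*((28 - 4) + (-13 - 1*12)) = -533*(24 + (-13 - 12)) = -533*(24 - 25) = -533*(-1) = 533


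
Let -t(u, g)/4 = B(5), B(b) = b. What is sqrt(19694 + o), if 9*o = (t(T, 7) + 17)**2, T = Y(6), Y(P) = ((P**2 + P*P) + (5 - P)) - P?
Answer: sqrt(19695) ≈ 140.34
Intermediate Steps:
Y(P) = 5 - 2*P + 2*P**2 (Y(P) = ((P**2 + P**2) + (5 - P)) - P = (2*P**2 + (5 - P)) - P = (5 - P + 2*P**2) - P = 5 - 2*P + 2*P**2)
T = 65 (T = 5 - 2*6 + 2*6**2 = 5 - 12 + 2*36 = 5 - 12 + 72 = 65)
t(u, g) = -20 (t(u, g) = -4*5 = -20)
o = 1 (o = (-20 + 17)**2/9 = (1/9)*(-3)**2 = (1/9)*9 = 1)
sqrt(19694 + o) = sqrt(19694 + 1) = sqrt(19695)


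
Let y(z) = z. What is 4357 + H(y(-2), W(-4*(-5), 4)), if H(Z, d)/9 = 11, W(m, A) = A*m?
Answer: 4456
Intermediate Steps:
H(Z, d) = 99 (H(Z, d) = 9*11 = 99)
4357 + H(y(-2), W(-4*(-5), 4)) = 4357 + 99 = 4456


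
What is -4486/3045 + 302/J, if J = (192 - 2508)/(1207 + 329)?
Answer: -118573318/587685 ≈ -201.76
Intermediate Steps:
J = -193/128 (J = -2316/1536 = -2316*1/1536 = -193/128 ≈ -1.5078)
-4486/3045 + 302/J = -4486/3045 + 302/(-193/128) = -4486*1/3045 + 302*(-128/193) = -4486/3045 - 38656/193 = -118573318/587685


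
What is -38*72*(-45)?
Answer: 123120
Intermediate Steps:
-38*72*(-45) = -2736*(-45) = 123120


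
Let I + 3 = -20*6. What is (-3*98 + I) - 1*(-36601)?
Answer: 36184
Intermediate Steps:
I = -123 (I = -3 - 20*6 = -3 - 120 = -123)
(-3*98 + I) - 1*(-36601) = (-3*98 - 123) - 1*(-36601) = (-294 - 123) + 36601 = -417 + 36601 = 36184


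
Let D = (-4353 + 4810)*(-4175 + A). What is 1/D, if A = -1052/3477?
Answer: -3477/6634509839 ≈ -5.2408e-7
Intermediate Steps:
A = -1052/3477 (A = -1052*1/3477 = -1052/3477 ≈ -0.30256)
D = -6634509839/3477 (D = (-4353 + 4810)*(-4175 - 1052/3477) = 457*(-14517527/3477) = -6634509839/3477 ≈ -1.9081e+6)
1/D = 1/(-6634509839/3477) = -3477/6634509839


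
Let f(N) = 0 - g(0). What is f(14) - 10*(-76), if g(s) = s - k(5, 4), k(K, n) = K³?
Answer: 885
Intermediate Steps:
g(s) = -125 + s (g(s) = s - 1*5³ = s - 1*125 = s - 125 = -125 + s)
f(N) = 125 (f(N) = 0 - (-125 + 0) = 0 - 1*(-125) = 0 + 125 = 125)
f(14) - 10*(-76) = 125 - 10*(-76) = 125 - 1*(-760) = 125 + 760 = 885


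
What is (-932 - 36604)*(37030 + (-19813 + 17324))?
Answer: -1296530976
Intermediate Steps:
(-932 - 36604)*(37030 + (-19813 + 17324)) = -37536*(37030 - 2489) = -37536*34541 = -1296530976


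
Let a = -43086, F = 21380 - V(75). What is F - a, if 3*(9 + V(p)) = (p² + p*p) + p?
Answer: 60700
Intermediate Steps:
V(p) = -9 + p/3 + 2*p²/3 (V(p) = -9 + ((p² + p*p) + p)/3 = -9 + ((p² + p²) + p)/3 = -9 + (2*p² + p)/3 = -9 + (p + 2*p²)/3 = -9 + (p/3 + 2*p²/3) = -9 + p/3 + 2*p²/3)
F = 17614 (F = 21380 - (-9 + (⅓)*75 + (⅔)*75²) = 21380 - (-9 + 25 + (⅔)*5625) = 21380 - (-9 + 25 + 3750) = 21380 - 1*3766 = 21380 - 3766 = 17614)
F - a = 17614 - 1*(-43086) = 17614 + 43086 = 60700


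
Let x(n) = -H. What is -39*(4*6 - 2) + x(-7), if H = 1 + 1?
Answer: -860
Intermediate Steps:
H = 2
x(n) = -2 (x(n) = -1*2 = -2)
-39*(4*6 - 2) + x(-7) = -39*(4*6 - 2) - 2 = -39*(24 - 2) - 2 = -39*22 - 2 = -858 - 2 = -860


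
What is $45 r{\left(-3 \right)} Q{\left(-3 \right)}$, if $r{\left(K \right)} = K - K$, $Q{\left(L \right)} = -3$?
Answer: $0$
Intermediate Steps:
$r{\left(K \right)} = 0$
$45 r{\left(-3 \right)} Q{\left(-3 \right)} = 45 \cdot 0 \left(-3\right) = 0 \left(-3\right) = 0$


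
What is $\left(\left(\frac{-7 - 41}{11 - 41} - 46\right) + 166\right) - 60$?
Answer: $\frac{308}{5} \approx 61.6$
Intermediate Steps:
$\left(\left(\frac{-7 - 41}{11 - 41} - 46\right) + 166\right) - 60 = \left(\left(- \frac{48}{-30} - 46\right) + 166\right) - 60 = \left(\left(\left(-48\right) \left(- \frac{1}{30}\right) - 46\right) + 166\right) - 60 = \left(\left(\frac{8}{5} - 46\right) + 166\right) - 60 = \left(- \frac{222}{5} + 166\right) - 60 = \frac{608}{5} - 60 = \frac{308}{5}$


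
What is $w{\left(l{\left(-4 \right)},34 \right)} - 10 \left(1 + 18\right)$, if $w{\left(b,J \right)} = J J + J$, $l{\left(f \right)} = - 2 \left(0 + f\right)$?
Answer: $1000$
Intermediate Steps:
$l{\left(f \right)} = - 2 f$
$w{\left(b,J \right)} = J + J^{2}$ ($w{\left(b,J \right)} = J^{2} + J = J + J^{2}$)
$w{\left(l{\left(-4 \right)},34 \right)} - 10 \left(1 + 18\right) = 34 \left(1 + 34\right) - 10 \left(1 + 18\right) = 34 \cdot 35 - 10 \cdot 19 = 1190 - 190 = 1000$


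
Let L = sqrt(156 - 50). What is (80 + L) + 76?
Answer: 156 + sqrt(106) ≈ 166.30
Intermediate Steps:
L = sqrt(106) ≈ 10.296
(80 + L) + 76 = (80 + sqrt(106)) + 76 = 156 + sqrt(106)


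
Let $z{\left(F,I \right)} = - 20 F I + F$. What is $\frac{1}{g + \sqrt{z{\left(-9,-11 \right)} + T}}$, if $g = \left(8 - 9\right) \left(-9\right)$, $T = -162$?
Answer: $\frac{1}{248} - \frac{i \sqrt{239}}{744} \approx 0.0040323 - 0.020779 i$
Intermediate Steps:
$z{\left(F,I \right)} = F - 20 F I$ ($z{\left(F,I \right)} = - 20 F I + F = F - 20 F I$)
$g = 9$ ($g = \left(-1\right) \left(-9\right) = 9$)
$\frac{1}{g + \sqrt{z{\left(-9,-11 \right)} + T}} = \frac{1}{9 + \sqrt{- 9 \left(1 - -220\right) - 162}} = \frac{1}{9 + \sqrt{- 9 \left(1 + 220\right) - 162}} = \frac{1}{9 + \sqrt{\left(-9\right) 221 - 162}} = \frac{1}{9 + \sqrt{-1989 - 162}} = \frac{1}{9 + \sqrt{-2151}} = \frac{1}{9 + 3 i \sqrt{239}}$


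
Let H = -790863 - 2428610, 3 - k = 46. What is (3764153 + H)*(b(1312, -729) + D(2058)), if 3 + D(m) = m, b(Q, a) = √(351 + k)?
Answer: 1119317400 + 1089360*√77 ≈ 1.1289e+9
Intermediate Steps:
k = -43 (k = 3 - 1*46 = 3 - 46 = -43)
b(Q, a) = 2*√77 (b(Q, a) = √(351 - 43) = √308 = 2*√77)
D(m) = -3 + m
H = -3219473
(3764153 + H)*(b(1312, -729) + D(2058)) = (3764153 - 3219473)*(2*√77 + (-3 + 2058)) = 544680*(2*√77 + 2055) = 544680*(2055 + 2*√77) = 1119317400 + 1089360*√77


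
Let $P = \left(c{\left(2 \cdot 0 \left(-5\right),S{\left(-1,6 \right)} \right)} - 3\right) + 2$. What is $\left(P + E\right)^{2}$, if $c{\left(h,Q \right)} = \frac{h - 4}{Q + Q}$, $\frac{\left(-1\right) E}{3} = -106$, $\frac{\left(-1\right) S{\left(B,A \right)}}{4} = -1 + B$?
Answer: $\frac{1605289}{16} \approx 1.0033 \cdot 10^{5}$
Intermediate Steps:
$S{\left(B,A \right)} = 4 - 4 B$ ($S{\left(B,A \right)} = - 4 \left(-1 + B\right) = 4 - 4 B$)
$E = 318$ ($E = \left(-3\right) \left(-106\right) = 318$)
$c{\left(h,Q \right)} = \frac{-4 + h}{2 Q}$
$P = - \frac{5}{4}$ ($P = \left(\frac{-4 + 2 \cdot 0 \left(-5\right)}{2 \left(4 - -4\right)} - 3\right) + 2 = \left(\frac{-4 + 0 \left(-5\right)}{2 \left(4 + 4\right)} - 3\right) + 2 = \left(\frac{-4 + 0}{2 \cdot 8} - 3\right) + 2 = \left(\frac{1}{2} \cdot \frac{1}{8} \left(-4\right) - 3\right) + 2 = \left(- \frac{1}{4} - 3\right) + 2 = - \frac{13}{4} + 2 = - \frac{5}{4} \approx -1.25$)
$\left(P + E\right)^{2} = \left(- \frac{5}{4} + 318\right)^{2} = \left(\frac{1267}{4}\right)^{2} = \frac{1605289}{16}$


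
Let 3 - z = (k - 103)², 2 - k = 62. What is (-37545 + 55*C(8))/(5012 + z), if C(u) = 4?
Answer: 37325/21554 ≈ 1.7317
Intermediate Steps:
k = -60 (k = 2 - 1*62 = 2 - 62 = -60)
z = -26566 (z = 3 - (-60 - 103)² = 3 - 1*(-163)² = 3 - 1*26569 = 3 - 26569 = -26566)
(-37545 + 55*C(8))/(5012 + z) = (-37545 + 55*4)/(5012 - 26566) = (-37545 + 220)/(-21554) = -37325*(-1/21554) = 37325/21554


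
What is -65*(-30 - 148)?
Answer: 11570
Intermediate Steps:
-65*(-30 - 148) = -65*(-178) = 11570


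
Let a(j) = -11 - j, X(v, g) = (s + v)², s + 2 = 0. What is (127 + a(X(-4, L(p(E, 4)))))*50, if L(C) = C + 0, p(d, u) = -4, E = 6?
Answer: 4000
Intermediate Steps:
s = -2 (s = -2 + 0 = -2)
L(C) = C
X(v, g) = (-2 + v)²
(127 + a(X(-4, L(p(E, 4)))))*50 = (127 + (-11 - (-2 - 4)²))*50 = (127 + (-11 - 1*(-6)²))*50 = (127 + (-11 - 1*36))*50 = (127 + (-11 - 36))*50 = (127 - 47)*50 = 80*50 = 4000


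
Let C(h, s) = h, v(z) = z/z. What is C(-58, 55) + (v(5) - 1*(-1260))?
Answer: 1203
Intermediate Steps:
v(z) = 1
C(-58, 55) + (v(5) - 1*(-1260)) = -58 + (1 - 1*(-1260)) = -58 + (1 + 1260) = -58 + 1261 = 1203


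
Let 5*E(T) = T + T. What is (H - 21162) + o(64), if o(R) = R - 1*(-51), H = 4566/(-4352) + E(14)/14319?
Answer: -3279090674297/155790720 ≈ -21048.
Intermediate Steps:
E(T) = 2*T/5 (E(T) = (T + T)/5 = (2*T)/5 = 2*T/5)
H = -163390457/155790720 (H = 4566/(-4352) + ((⅖)*14)/14319 = 4566*(-1/4352) + (28/5)*(1/14319) = -2283/2176 + 28/71595 = -163390457/155790720 ≈ -1.0488)
o(R) = 51 + R (o(R) = R + 51 = 51 + R)
(H - 21162) + o(64) = (-163390457/155790720 - 21162) + (51 + 64) = -3297006607097/155790720 + 115 = -3279090674297/155790720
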